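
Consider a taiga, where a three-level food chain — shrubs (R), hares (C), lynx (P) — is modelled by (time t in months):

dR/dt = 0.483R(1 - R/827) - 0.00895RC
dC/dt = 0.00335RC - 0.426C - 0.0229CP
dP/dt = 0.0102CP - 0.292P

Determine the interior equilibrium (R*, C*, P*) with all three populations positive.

R* ≈ 388, C* ≈ 28.6, P* ≈ 38.2

From dP/dt = 0: 0.0102C* = 0.292, so C* = 28.6.
From dR/dt = 0: 0.483(1 - R*/827) = 0.00895·28.6, giving R* = 827·(1 - 0.53) = 388.
From dC/dt = 0: 0.00335·388 - 0.426 = 0.0229P*, so P* = 0.875/0.0229 = 38.2.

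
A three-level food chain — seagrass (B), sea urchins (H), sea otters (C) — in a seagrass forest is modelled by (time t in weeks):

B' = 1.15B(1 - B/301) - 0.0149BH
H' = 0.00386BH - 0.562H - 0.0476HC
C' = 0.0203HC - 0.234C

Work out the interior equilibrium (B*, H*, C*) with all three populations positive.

B* ≈ 256, H* ≈ 11.5, C* ≈ 8.96

From dC/dt = 0: 0.0203H* = 0.234, so H* = 11.5.
From dB/dt = 0: 1.15(1 - B*/301) = 0.0149·11.5, giving B* = 301·(1 - 0.149) = 256.
From dH/dt = 0: 0.00386·256 - 0.562 = 0.0476C*, so C* = 0.426/0.0476 = 8.96.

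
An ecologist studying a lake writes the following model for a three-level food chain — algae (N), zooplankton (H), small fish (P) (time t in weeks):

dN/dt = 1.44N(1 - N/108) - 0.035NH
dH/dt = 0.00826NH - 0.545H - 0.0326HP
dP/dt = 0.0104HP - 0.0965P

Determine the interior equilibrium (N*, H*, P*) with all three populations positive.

From dP/dt = 0: 0.0104H* = 0.0965, so H* = 9.28.
From dN/dt = 0: 1.44(1 - N*/108) = 0.035·9.28, giving N* = 108·(1 - 0.226) = 83.6.
From dH/dt = 0: 0.00826·83.6 - 0.545 = 0.0326P*, so P* = 0.146/0.0326 = 4.48.

N* ≈ 83.6, H* ≈ 9.28, P* ≈ 4.48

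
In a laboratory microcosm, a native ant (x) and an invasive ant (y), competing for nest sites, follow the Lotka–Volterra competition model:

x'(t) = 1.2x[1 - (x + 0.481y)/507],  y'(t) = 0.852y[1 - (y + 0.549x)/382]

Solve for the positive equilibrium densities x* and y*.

Setting both brackets to zero gives the nullclines x + 0.481y = 507 and 0.549x + y = 382.
Substituting y = 382 - 0.549x into the first: x(1 - 0.481·0.549) = 507 - 0.481·382.
So x* = 323/0.736 = 439, and then y* = 382 - 0.549·439 = 141.

x* ≈ 439, y* ≈ 141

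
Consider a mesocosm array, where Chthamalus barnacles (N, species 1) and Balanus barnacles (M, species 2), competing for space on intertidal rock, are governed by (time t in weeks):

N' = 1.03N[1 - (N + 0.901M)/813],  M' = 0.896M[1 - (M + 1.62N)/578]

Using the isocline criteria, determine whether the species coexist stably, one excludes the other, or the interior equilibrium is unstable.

Compare the nullcline intercepts: K1/α12 = 813/0.901 = 902 > K2 = 578; K2/α21 = 578/1.62 = 357 < K1 = 813.
Since the inequalities point opposite ways, species 1 can invade but species 2 cannot.

species 1 excludes species 2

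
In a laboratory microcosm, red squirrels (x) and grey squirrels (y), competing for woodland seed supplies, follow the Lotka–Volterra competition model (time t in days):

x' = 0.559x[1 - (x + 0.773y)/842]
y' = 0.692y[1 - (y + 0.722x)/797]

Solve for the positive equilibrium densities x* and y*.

Setting both brackets to zero gives the nullclines x + 0.773y = 842 and 0.722x + y = 797.
Substituting y = 797 - 0.722x into the first: x(1 - 0.773·0.722) = 842 - 0.773·797.
So x* = 226/0.442 = 511, and then y* = 797 - 0.722·511 = 428.

x* ≈ 511, y* ≈ 428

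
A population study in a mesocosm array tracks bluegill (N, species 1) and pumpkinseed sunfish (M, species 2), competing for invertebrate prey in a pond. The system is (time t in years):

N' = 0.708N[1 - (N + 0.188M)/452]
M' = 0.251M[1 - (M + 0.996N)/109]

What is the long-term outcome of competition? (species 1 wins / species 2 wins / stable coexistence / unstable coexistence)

Compare the nullcline intercepts: K1/α12 = 452/0.188 = 2400 > K2 = 109; K2/α21 = 109/0.996 = 109 < K1 = 452.
Since the inequalities point opposite ways, species 1 can invade but species 2 cannot.

species 1 excludes species 2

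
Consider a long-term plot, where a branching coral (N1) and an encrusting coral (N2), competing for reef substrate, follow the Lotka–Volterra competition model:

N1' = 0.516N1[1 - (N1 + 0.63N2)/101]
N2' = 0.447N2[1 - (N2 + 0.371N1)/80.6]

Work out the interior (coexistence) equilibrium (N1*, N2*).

N1* ≈ 65.5, N2* ≈ 56.3

Setting both brackets to zero gives the nullclines N1 + 0.63N2 = 101 and 0.371N1 + N2 = 80.6.
Substituting N2 = 80.6 - 0.371N1 into the first: N1(1 - 0.63·0.371) = 101 - 0.63·80.6.
So N1* = 50.2/0.766 = 65.5, and then N2* = 80.6 - 0.371·65.5 = 56.3.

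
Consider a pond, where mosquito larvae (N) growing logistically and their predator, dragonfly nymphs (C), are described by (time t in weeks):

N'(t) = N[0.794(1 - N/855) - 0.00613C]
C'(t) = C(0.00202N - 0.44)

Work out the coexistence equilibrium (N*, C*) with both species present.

From dC/dt = 0 with C > 0: 0.00202N* = 0.44, so N* = 218.
Substitute into dN/dt = 0: 0.794(1 - 218/855) = 0.00613C*.
The bracket is 0.745, giving C* = 0.592/0.00613 = 96.5.

N* ≈ 218, C* ≈ 96.5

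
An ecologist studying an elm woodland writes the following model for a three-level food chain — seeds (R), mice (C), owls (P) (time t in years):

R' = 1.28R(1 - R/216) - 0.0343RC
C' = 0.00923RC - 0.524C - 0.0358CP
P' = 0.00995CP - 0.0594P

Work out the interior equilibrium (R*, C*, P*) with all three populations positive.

From dP/dt = 0: 0.00995C* = 0.0594, so C* = 5.97.
From dR/dt = 0: 1.28(1 - R*/216) = 0.0343·5.97, giving R* = 216·(1 - 0.16) = 181.
From dC/dt = 0: 0.00923·181 - 0.524 = 0.0358P*, so P* = 1.15/0.0358 = 32.1.

R* ≈ 181, C* ≈ 5.97, P* ≈ 32.1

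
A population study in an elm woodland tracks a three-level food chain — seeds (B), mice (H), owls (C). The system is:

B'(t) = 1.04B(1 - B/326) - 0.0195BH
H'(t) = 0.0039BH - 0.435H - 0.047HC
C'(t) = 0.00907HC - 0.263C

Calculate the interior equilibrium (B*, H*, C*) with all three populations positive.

From dC/dt = 0: 0.00907H* = 0.263, so H* = 29.
From dB/dt = 0: 1.04(1 - B*/326) = 0.0195·29, giving B* = 326·(1 - 0.544) = 149.
From dH/dt = 0: 0.0039·149 - 0.435 = 0.047C*, so C* = 0.145/0.047 = 3.09.

B* ≈ 149, H* ≈ 29, C* ≈ 3.09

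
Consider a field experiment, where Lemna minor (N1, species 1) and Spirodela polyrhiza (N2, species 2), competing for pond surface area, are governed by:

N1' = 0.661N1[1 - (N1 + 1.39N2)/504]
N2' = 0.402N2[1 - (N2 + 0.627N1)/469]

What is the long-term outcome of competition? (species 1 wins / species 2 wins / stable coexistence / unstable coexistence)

species 2 excludes species 1

Compare the nullcline intercepts: K1/α12 = 504/1.39 = 363 < K2 = 469; K2/α21 = 469/0.627 = 748 > K1 = 504.
Since the inequalities point opposite ways, species 2 can invade but species 1 cannot.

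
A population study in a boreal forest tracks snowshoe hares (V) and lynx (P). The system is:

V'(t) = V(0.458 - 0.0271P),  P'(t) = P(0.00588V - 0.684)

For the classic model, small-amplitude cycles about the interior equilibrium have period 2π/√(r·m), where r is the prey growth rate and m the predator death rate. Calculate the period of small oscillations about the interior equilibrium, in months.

T ≈ 11.2 months

Here r = 0.458 and m = 0.684, so r·m = 0.313.
ω = √0.313 = 0.56 per month, hence T = 2π/ω ≈ 11.2 months.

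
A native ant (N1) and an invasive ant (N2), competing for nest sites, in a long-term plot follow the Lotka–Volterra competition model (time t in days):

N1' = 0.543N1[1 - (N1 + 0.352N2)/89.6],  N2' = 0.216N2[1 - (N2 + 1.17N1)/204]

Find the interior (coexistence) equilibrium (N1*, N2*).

Setting both brackets to zero gives the nullclines N1 + 0.352N2 = 89.6 and 1.17N1 + N2 = 204.
Substituting N2 = 204 - 1.17N1 into the first: N1(1 - 0.352·1.17) = 89.6 - 0.352·204.
So N1* = 17.8/0.588 = 30.3, and then N2* = 204 - 1.17·30.3 = 169.

N1* ≈ 30.3, N2* ≈ 169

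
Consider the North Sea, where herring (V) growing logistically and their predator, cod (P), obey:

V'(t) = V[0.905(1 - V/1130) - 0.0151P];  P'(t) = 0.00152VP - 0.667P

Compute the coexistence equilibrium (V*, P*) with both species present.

V* ≈ 439, P* ≈ 36.7

From dP/dt = 0 with P > 0: 0.00152V* = 0.667, so V* = 439.
Substitute into dV/dt = 0: 0.905(1 - 439/1130) = 0.0151P*.
The bracket is 0.612, giving P* = 0.554/0.0151 = 36.7.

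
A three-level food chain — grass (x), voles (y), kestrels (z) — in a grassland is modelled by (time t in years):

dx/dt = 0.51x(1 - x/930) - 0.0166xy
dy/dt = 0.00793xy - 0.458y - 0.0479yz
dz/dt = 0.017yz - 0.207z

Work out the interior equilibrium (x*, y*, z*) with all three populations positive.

x* ≈ 561, y* ≈ 12.2, z* ≈ 83.4

From dz/dt = 0: 0.017y* = 0.207, so y* = 12.2.
From dx/dt = 0: 0.51(1 - x*/930) = 0.0166·12.2, giving x* = 930·(1 - 0.396) = 561.
From dy/dt = 0: 0.00793·561 - 0.458 = 0.0479z*, so z* = 3.99/0.0479 = 83.4.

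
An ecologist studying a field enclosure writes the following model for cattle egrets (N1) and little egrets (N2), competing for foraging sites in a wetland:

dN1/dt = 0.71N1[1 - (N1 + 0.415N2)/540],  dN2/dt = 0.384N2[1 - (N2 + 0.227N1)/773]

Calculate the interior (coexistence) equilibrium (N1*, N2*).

N1* ≈ 242, N2* ≈ 718

Setting both brackets to zero gives the nullclines N1 + 0.415N2 = 540 and 0.227N1 + N2 = 773.
Substituting N2 = 773 - 0.227N1 into the first: N1(1 - 0.415·0.227) = 540 - 0.415·773.
So N1* = 219/0.906 = 242, and then N2* = 773 - 0.227·242 = 718.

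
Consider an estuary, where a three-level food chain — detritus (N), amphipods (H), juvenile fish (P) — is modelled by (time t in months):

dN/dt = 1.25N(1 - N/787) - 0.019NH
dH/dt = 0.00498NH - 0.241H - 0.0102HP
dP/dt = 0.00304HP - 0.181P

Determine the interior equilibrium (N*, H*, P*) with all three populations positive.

From dP/dt = 0: 0.00304H* = 0.181, so H* = 59.5.
From dN/dt = 0: 1.25(1 - N*/787) = 0.019·59.5, giving N* = 787·(1 - 0.905) = 74.8.
From dH/dt = 0: 0.00498·74.8 - 0.241 = 0.0102P*, so P* = 0.131/0.0102 = 12.9.

N* ≈ 74.8, H* ≈ 59.5, P* ≈ 12.9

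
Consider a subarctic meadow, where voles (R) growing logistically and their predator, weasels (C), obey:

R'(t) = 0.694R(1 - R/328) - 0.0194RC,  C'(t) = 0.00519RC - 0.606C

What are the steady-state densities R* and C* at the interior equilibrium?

From dC/dt = 0 with C > 0: 0.00519R* = 0.606, so R* = 117.
Substitute into dR/dt = 0: 0.694(1 - 117/328) = 0.0194C*.
The bracket is 0.644, giving C* = 0.447/0.0194 = 23.

R* ≈ 117, C* ≈ 23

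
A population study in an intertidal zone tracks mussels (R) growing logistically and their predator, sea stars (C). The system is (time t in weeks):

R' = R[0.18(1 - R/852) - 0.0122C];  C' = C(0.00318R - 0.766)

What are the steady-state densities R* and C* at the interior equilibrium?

R* ≈ 241, C* ≈ 10.6

From dC/dt = 0 with C > 0: 0.00318R* = 0.766, so R* = 241.
Substitute into dR/dt = 0: 0.18(1 - 241/852) = 0.0122C*.
The bracket is 0.717, giving C* = 0.129/0.0122 = 10.6.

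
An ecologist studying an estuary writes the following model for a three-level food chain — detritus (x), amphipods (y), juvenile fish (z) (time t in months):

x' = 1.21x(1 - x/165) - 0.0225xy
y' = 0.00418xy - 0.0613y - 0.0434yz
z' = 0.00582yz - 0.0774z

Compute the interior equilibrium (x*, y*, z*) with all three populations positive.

From dz/dt = 0: 0.00582y* = 0.0774, so y* = 13.3.
From dx/dt = 0: 1.21(1 - x*/165) = 0.0225·13.3, giving x* = 165·(1 - 0.247) = 124.
From dy/dt = 0: 0.00418·124 - 0.0613 = 0.0434z*, so z* = 0.458/0.0434 = 10.5.

x* ≈ 124, y* ≈ 13.3, z* ≈ 10.5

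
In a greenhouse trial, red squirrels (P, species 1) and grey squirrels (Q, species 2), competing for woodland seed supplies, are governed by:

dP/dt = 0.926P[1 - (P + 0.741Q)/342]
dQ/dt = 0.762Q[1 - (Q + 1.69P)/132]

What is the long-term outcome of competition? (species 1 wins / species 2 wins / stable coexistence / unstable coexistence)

Compare the nullcline intercepts: K1/α12 = 342/0.741 = 462 > K2 = 132; K2/α21 = 132/1.69 = 78.1 < K1 = 342.
Since the inequalities point opposite ways, species 1 can invade but species 2 cannot.

species 1 excludes species 2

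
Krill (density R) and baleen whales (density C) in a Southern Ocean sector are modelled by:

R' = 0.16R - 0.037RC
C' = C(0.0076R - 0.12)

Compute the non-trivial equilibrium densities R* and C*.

Set dC/dt = 0 with C > 0: 0.0076R - 0.12 = 0, so R* = 0.12/0.0076 = 15.8.
Set dR/dt = 0 with R > 0: 0.16 - 0.037C = 0, so C* = 0.16/0.037 = 4.32.

R* ≈ 15.8, C* ≈ 4.32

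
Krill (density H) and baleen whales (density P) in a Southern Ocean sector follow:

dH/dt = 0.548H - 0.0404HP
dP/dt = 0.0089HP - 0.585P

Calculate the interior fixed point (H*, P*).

H* ≈ 65.7, P* ≈ 13.6

Set dP/dt = 0 with P > 0: 0.0089H - 0.585 = 0, so H* = 0.585/0.0089 = 65.7.
Set dH/dt = 0 with H > 0: 0.548 - 0.0404P = 0, so P* = 0.548/0.0404 = 13.6.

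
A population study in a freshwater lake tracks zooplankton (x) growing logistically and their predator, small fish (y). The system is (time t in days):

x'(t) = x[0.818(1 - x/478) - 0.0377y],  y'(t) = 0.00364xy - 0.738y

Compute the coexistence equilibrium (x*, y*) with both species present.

From dy/dt = 0 with y > 0: 0.00364x* = 0.738, so x* = 203.
Substitute into dx/dt = 0: 0.818(1 - 203/478) = 0.0377y*.
The bracket is 0.576, giving y* = 0.471/0.0377 = 12.5.

x* ≈ 203, y* ≈ 12.5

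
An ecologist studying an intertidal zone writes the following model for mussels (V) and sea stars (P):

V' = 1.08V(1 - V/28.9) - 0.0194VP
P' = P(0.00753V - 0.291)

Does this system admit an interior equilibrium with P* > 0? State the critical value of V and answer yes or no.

The predator equation gives dP/dt > 0 only when V > 0.291/0.00753 = 38.6.
Without the predator, V → K = 28.9. Since 28.9 < 38.6, the predator cannot invade.

Threshold V = 38.6; K < 38.6, so no, the predator goes extinct.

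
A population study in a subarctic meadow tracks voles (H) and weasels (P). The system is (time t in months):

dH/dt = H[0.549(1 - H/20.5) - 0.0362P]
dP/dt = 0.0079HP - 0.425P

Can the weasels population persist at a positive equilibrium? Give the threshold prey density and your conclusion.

Threshold H = 53.8; K < 53.8, so no, the predator goes extinct.

The predator equation gives dP/dt > 0 only when H > 0.425/0.0079 = 53.8.
Without the predator, H → K = 20.5. Since 20.5 < 53.8, the predator cannot invade.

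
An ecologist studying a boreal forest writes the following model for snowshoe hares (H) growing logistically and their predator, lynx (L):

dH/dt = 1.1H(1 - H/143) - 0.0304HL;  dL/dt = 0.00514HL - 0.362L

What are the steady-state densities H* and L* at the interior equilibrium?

From dL/dt = 0 with L > 0: 0.00514H* = 0.362, so H* = 70.4.
Substitute into dH/dt = 0: 1.1(1 - 70.4/143) = 0.0304L*.
The bracket is 0.507, giving L* = 0.558/0.0304 = 18.4.

H* ≈ 70.4, L* ≈ 18.4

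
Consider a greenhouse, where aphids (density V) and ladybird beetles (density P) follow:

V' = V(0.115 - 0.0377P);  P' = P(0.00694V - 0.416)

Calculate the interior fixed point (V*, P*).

Set dP/dt = 0 with P > 0: 0.00694V - 0.416 = 0, so V* = 0.416/0.00694 = 59.9.
Set dV/dt = 0 with V > 0: 0.115 - 0.0377P = 0, so P* = 0.115/0.0377 = 3.05.

V* ≈ 59.9, P* ≈ 3.05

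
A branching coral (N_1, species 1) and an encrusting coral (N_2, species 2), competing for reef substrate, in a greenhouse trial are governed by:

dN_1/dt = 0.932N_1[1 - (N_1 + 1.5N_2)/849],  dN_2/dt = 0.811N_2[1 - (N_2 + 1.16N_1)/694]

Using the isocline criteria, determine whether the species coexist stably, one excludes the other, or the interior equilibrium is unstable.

Compare the nullcline intercepts: K1/α12 = 849/1.5 = 566 < K2 = 694; K2/α21 = 694/1.16 = 598 < K1 = 849.
Since both are reversed, neither can invade when rare; the interior point is a saddle.

unstable coexistence (outcome depends on initial conditions)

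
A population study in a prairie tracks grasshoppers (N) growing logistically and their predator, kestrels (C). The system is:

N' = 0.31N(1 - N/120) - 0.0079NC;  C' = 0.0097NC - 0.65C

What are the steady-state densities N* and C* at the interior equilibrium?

N* ≈ 67, C* ≈ 17.3

From dC/dt = 0 with C > 0: 0.0097N* = 0.65, so N* = 67.
Substitute into dN/dt = 0: 0.31(1 - 67/120) = 0.0079C*.
The bracket is 0.442, giving C* = 0.137/0.0079 = 17.3.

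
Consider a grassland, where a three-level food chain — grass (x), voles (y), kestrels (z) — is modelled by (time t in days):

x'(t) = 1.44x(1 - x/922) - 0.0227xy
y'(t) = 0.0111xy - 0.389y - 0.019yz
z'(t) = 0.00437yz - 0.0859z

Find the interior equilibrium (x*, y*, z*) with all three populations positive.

From dz/dt = 0: 0.00437y* = 0.0859, so y* = 19.7.
From dx/dt = 0: 1.44(1 - x*/922) = 0.0227·19.7, giving x* = 922·(1 - 0.31) = 636.
From dy/dt = 0: 0.0111·636 - 0.389 = 0.019z*, so z* = 6.67/0.019 = 351.

x* ≈ 636, y* ≈ 19.7, z* ≈ 351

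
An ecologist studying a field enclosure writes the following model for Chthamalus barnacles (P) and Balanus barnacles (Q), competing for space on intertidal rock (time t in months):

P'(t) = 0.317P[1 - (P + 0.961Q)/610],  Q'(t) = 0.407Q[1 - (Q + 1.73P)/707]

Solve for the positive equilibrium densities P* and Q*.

Setting both brackets to zero gives the nullclines P + 0.961Q = 610 and 1.73P + Q = 707.
Substituting Q = 707 - 1.73P into the first: P(1 - 0.961·1.73) = 610 - 0.961·707.
So P* = -69.4/-0.663 = 105, and then Q* = 707 - 1.73·105 = 526.

P* ≈ 105, Q* ≈ 526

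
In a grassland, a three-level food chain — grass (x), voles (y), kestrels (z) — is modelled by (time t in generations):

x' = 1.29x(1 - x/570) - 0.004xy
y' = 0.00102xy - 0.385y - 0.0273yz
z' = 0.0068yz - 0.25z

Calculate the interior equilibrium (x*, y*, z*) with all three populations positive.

x* ≈ 505, y* ≈ 36.8, z* ≈ 4.77

From dz/dt = 0: 0.0068y* = 0.25, so y* = 36.8.
From dx/dt = 0: 1.29(1 - x*/570) = 0.004·36.8, giving x* = 570·(1 - 0.114) = 505.
From dy/dt = 0: 0.00102·505 - 0.385 = 0.0273z*, so z* = 0.13/0.0273 = 4.77.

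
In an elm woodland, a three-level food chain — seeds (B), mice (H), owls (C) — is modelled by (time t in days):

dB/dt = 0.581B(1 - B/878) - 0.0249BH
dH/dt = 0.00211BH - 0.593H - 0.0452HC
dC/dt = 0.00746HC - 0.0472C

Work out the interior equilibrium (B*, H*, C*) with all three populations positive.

From dC/dt = 0: 0.00746H* = 0.0472, so H* = 6.33.
From dB/dt = 0: 0.581(1 - B*/878) = 0.0249·6.33, giving B* = 878·(1 - 0.271) = 640.
From dH/dt = 0: 0.00211·640 - 0.593 = 0.0452C*, so C* = 0.757/0.0452 = 16.8.

B* ≈ 640, H* ≈ 6.33, C* ≈ 16.8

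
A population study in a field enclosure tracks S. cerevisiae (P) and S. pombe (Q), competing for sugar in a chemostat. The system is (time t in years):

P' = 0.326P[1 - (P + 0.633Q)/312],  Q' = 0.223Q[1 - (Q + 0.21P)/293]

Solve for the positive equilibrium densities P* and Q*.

Setting both brackets to zero gives the nullclines P + 0.633Q = 312 and 0.21P + Q = 293.
Substituting Q = 293 - 0.21P into the first: P(1 - 0.633·0.21) = 312 - 0.633·293.
So P* = 127/0.867 = 146, and then Q* = 293 - 0.21·146 = 262.

P* ≈ 146, Q* ≈ 262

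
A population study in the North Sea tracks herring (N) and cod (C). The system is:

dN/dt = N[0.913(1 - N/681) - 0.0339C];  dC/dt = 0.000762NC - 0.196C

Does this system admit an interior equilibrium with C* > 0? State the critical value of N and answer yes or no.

The predator equation gives dC/dt > 0 only when N > 0.196/0.000762 = 257.
Without the predator, N → K = 681. Since 681 > 257, the predator can invade and persist.

Threshold N = 257; K > 257, so yes, the predator persists.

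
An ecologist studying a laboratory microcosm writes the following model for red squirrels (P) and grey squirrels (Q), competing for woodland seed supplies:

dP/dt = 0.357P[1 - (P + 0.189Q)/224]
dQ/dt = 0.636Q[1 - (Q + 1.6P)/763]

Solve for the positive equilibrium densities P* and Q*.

Setting both brackets to zero gives the nullclines P + 0.189Q = 224 and 1.6P + Q = 763.
Substituting Q = 763 - 1.6P into the first: P(1 - 0.189·1.6) = 224 - 0.189·763.
So P* = 79.8/0.698 = 114, and then Q* = 763 - 1.6·114 = 580.

P* ≈ 114, Q* ≈ 580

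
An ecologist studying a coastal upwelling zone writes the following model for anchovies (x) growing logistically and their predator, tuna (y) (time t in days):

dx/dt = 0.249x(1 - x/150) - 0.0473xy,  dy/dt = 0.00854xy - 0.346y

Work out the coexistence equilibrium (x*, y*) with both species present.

x* ≈ 40.5, y* ≈ 3.84

From dy/dt = 0 with y > 0: 0.00854x* = 0.346, so x* = 40.5.
Substitute into dx/dt = 0: 0.249(1 - 40.5/150) = 0.0473y*.
The bracket is 0.73, giving y* = 0.182/0.0473 = 3.84.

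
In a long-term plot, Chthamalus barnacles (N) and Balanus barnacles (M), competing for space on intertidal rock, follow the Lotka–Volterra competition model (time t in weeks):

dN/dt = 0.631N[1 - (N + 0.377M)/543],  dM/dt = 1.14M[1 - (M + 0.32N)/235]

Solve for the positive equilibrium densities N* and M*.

N* ≈ 517, M* ≈ 69.6

Setting both brackets to zero gives the nullclines N + 0.377M = 543 and 0.32N + M = 235.
Substituting M = 235 - 0.32N into the first: N(1 - 0.377·0.32) = 543 - 0.377·235.
So N* = 454/0.879 = 517, and then M* = 235 - 0.32·517 = 69.6.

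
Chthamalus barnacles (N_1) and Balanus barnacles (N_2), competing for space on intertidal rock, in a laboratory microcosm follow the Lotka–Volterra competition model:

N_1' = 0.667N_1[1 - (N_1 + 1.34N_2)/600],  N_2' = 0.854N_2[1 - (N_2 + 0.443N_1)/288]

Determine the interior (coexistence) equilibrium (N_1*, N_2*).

Setting both brackets to zero gives the nullclines N_1 + 1.34N_2 = 600 and 0.443N_1 + N_2 = 288.
Substituting N_2 = 288 - 0.443N_1 into the first: N_1(1 - 1.34·0.443) = 600 - 1.34·288.
So N_1* = 214/0.406 = 527, and then N_2* = 288 - 0.443·527 = 54.6.

N_1* ≈ 527, N_2* ≈ 54.6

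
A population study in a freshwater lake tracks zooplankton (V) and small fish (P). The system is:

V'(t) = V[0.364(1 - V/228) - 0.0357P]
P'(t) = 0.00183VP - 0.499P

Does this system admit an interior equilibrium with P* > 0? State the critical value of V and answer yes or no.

The predator equation gives dP/dt > 0 only when V > 0.499/0.00183 = 273.
Without the predator, V → K = 228. Since 228 < 273, the predator cannot invade.

Threshold V = 273; K < 273, so no, the predator goes extinct.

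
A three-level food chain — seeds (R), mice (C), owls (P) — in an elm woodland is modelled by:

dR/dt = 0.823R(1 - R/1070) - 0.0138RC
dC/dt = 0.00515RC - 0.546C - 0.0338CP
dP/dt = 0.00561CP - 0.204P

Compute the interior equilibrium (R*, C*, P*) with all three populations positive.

R* ≈ 418, C* ≈ 36.4, P* ≈ 47.5

From dP/dt = 0: 0.00561C* = 0.204, so C* = 36.4.
From dR/dt = 0: 0.823(1 - R*/1070) = 0.0138·36.4, giving R* = 1070·(1 - 0.61) = 418.
From dC/dt = 0: 0.00515·418 - 0.546 = 0.0338P*, so P* = 1.6/0.0338 = 47.5.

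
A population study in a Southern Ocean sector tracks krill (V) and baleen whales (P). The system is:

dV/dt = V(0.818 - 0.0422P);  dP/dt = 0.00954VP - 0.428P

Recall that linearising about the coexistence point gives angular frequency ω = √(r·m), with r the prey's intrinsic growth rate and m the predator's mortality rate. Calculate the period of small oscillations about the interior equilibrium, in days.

Here r = 0.818 and m = 0.428, so r·m = 0.35.
ω = √0.35 = 0.592 per day, hence T = 2π/ω ≈ 10.6 days.

T ≈ 10.6 days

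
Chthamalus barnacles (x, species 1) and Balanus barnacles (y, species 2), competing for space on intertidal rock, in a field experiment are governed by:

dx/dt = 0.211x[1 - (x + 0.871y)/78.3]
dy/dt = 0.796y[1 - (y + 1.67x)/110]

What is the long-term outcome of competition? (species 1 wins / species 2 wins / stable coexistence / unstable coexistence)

Compare the nullcline intercepts: K1/α12 = 78.3/0.871 = 89.9 < K2 = 110; K2/α21 = 110/1.67 = 65.9 < K1 = 78.3.
Since both are reversed, neither can invade when rare; the interior point is a saddle.

unstable coexistence (outcome depends on initial conditions)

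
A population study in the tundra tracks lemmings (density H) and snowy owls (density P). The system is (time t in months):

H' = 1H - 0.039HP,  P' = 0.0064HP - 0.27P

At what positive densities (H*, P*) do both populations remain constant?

Set dP/dt = 0 with P > 0: 0.0064H - 0.27 = 0, so H* = 0.27/0.0064 = 42.2.
Set dH/dt = 0 with H > 0: 1 - 0.039P = 0, so P* = 1/0.039 = 25.6.

H* ≈ 42.2, P* ≈ 25.6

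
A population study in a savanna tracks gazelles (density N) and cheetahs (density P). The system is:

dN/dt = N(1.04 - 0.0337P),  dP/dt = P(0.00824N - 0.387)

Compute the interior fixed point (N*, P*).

N* ≈ 47, P* ≈ 30.9

Set dP/dt = 0 with P > 0: 0.00824N - 0.387 = 0, so N* = 0.387/0.00824 = 47.
Set dN/dt = 0 with N > 0: 1.04 - 0.0337P = 0, so P* = 1.04/0.0337 = 30.9.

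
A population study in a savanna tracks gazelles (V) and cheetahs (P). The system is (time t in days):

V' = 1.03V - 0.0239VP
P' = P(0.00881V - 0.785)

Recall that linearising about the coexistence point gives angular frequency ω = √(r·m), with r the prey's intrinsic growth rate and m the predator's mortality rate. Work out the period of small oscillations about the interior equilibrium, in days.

T ≈ 6.99 days

Here r = 1.03 and m = 0.785, so r·m = 0.809.
ω = √0.809 = 0.899 per day, hence T = 2π/ω ≈ 6.99 days.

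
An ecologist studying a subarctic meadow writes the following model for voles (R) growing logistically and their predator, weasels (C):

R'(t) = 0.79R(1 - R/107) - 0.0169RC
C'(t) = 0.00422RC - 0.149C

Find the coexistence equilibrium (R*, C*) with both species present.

R* ≈ 35.3, C* ≈ 31.3

From dC/dt = 0 with C > 0: 0.00422R* = 0.149, so R* = 35.3.
Substitute into dR/dt = 0: 0.79(1 - 35.3/107) = 0.0169C*.
The bracket is 0.67, giving C* = 0.529/0.0169 = 31.3.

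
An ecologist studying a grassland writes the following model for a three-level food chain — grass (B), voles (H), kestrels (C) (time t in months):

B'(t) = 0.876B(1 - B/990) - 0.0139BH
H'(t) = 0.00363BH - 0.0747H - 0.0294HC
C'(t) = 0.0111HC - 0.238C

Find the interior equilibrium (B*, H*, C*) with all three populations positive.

B* ≈ 653, H* ≈ 21.4, C* ≈ 78.1

From dC/dt = 0: 0.0111H* = 0.238, so H* = 21.4.
From dB/dt = 0: 0.876(1 - B*/990) = 0.0139·21.4, giving B* = 990·(1 - 0.34) = 653.
From dH/dt = 0: 0.00363·653 - 0.0747 = 0.0294C*, so C* = 2.3/0.0294 = 78.1.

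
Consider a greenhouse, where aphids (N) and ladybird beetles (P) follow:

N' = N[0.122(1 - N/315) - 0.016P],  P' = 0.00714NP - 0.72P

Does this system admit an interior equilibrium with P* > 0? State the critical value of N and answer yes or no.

The predator equation gives dP/dt > 0 only when N > 0.72/0.00714 = 101.
Without the predator, N → K = 315. Since 315 > 101, the predator can invade and persist.

Threshold N = 101; K > 101, so yes, the predator persists.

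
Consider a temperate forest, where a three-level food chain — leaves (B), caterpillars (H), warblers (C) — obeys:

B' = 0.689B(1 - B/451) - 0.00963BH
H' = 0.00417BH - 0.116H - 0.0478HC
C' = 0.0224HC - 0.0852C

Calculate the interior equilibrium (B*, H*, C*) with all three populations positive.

From dC/dt = 0: 0.0224H* = 0.0852, so H* = 3.8.
From dB/dt = 0: 0.689(1 - B*/451) = 0.00963·3.8, giving B* = 451·(1 - 0.0532) = 427.
From dH/dt = 0: 0.00417·427 - 0.116 = 0.0478C*, so C* = 1.66/0.0478 = 34.8.

B* ≈ 427, H* ≈ 3.8, C* ≈ 34.8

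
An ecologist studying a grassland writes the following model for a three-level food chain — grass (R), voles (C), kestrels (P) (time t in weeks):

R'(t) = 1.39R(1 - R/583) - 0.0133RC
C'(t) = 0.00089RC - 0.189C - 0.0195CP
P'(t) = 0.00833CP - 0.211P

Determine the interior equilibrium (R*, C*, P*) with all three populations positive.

R* ≈ 442, C* ≈ 25.3, P* ≈ 10.5

From dP/dt = 0: 0.00833C* = 0.211, so C* = 25.3.
From dR/dt = 0: 1.39(1 - R*/583) = 0.0133·25.3, giving R* = 583·(1 - 0.242) = 442.
From dC/dt = 0: 0.00089·442 - 0.189 = 0.0195P*, so P* = 0.204/0.0195 = 10.5.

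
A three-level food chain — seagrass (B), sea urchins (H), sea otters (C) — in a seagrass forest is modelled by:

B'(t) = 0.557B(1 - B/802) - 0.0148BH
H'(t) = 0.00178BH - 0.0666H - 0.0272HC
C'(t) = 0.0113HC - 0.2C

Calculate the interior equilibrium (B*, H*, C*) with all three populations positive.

B* ≈ 425, H* ≈ 17.7, C* ≈ 25.4

From dC/dt = 0: 0.0113H* = 0.2, so H* = 17.7.
From dB/dt = 0: 0.557(1 - B*/802) = 0.0148·17.7, giving B* = 802·(1 - 0.47) = 425.
From dH/dt = 0: 0.00178·425 - 0.0666 = 0.0272C*, so C* = 0.69/0.0272 = 25.4.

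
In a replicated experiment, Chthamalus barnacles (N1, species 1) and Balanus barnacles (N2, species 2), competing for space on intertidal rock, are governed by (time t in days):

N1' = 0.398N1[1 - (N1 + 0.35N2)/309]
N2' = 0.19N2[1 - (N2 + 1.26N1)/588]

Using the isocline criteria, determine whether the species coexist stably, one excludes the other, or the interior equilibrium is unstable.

Compare the nullcline intercepts: K1/α12 = 309/0.35 = 883 > K2 = 588; K2/α21 = 588/1.26 = 467 > K1 = 309.
Since both inequalities hold, each species can invade when rare, so the interior equilibrium is stable.

stable coexistence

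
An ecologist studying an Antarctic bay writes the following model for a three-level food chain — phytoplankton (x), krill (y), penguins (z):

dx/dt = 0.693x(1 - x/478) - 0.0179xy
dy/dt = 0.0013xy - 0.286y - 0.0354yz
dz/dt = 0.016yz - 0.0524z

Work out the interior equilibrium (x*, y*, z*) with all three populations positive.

From dz/dt = 0: 0.016y* = 0.0524, so y* = 3.27.
From dx/dt = 0: 0.693(1 - x*/478) = 0.0179·3.27, giving x* = 478·(1 - 0.0846) = 438.
From dy/dt = 0: 0.0013·438 - 0.286 = 0.0354z*, so z* = 0.283/0.0354 = 7.99.

x* ≈ 438, y* ≈ 3.27, z* ≈ 7.99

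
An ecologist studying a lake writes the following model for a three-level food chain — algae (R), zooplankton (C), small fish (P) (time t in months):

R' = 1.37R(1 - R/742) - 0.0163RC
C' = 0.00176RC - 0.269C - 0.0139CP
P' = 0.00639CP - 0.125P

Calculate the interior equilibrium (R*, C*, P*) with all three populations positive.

R* ≈ 569, C* ≈ 19.6, P* ≈ 52.7

From dP/dt = 0: 0.00639C* = 0.125, so C* = 19.6.
From dR/dt = 0: 1.37(1 - R*/742) = 0.0163·19.6, giving R* = 742·(1 - 0.233) = 569.
From dC/dt = 0: 0.00176·569 - 0.269 = 0.0139P*, so P* = 0.733/0.0139 = 52.7.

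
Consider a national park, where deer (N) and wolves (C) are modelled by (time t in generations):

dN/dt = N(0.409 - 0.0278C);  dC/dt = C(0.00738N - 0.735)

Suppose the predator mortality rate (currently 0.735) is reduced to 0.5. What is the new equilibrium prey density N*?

At the interior fixed point, setting dC/dt = 0 with C > 0 fixes N* = (predator death rate)/(NC coefficient) — independent of the other coefficients.
With the change, N* = 0.5/0.00738 = 67.8; it falls from 99.6.

N* ≈ 67.8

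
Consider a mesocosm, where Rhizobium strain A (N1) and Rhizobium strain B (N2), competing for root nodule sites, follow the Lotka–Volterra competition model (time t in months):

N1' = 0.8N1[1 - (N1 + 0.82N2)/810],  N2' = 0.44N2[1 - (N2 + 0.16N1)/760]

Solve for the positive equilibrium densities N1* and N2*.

N1* ≈ 215, N2* ≈ 726

Setting both brackets to zero gives the nullclines N1 + 0.82N2 = 810 and 0.16N1 + N2 = 760.
Substituting N2 = 760 - 0.16N1 into the first: N1(1 - 0.82·0.16) = 810 - 0.82·760.
So N1* = 187/0.869 = 215, and then N2* = 760 - 0.16·215 = 726.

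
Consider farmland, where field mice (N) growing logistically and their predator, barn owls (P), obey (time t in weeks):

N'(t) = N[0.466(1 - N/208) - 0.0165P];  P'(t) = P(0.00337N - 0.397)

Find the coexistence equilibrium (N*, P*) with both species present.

N* ≈ 118, P* ≈ 12.2

From dP/dt = 0 with P > 0: 0.00337N* = 0.397, so N* = 118.
Substitute into dN/dt = 0: 0.466(1 - 118/208) = 0.0165P*.
The bracket is 0.434, giving P* = 0.202/0.0165 = 12.2.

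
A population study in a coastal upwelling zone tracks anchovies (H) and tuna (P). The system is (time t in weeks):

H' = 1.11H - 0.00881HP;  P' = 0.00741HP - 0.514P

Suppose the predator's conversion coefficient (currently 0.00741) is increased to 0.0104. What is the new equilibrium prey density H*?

At the interior fixed point, setting dP/dt = 0 with P > 0 fixes H* = (predator death rate)/(HP coefficient) — independent of the other coefficients.
With the change, H* = 0.514/0.0104 = 49.4; it falls from 69.4.

H* ≈ 49.4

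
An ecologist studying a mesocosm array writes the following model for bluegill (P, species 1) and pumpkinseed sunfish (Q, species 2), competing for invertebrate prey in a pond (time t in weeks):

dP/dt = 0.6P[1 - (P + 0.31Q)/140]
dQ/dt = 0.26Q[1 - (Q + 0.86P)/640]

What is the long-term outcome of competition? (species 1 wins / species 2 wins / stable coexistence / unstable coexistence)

species 2 excludes species 1

Compare the nullcline intercepts: K1/α12 = 140/0.31 = 452 < K2 = 640; K2/α21 = 640/0.86 = 744 > K1 = 140.
Since the inequalities point opposite ways, species 2 can invade but species 1 cannot.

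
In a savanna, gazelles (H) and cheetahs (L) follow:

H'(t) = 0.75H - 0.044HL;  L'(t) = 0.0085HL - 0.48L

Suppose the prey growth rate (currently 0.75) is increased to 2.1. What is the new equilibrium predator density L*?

At the interior fixed point, setting dH/dt = 0 with H > 0 fixes L* = (prey growth rate)/(HL coefficient) — independent of the other coefficients.
With the change, L* = 2.1/0.044 = 47.7; it rises from 17.

L* ≈ 47.7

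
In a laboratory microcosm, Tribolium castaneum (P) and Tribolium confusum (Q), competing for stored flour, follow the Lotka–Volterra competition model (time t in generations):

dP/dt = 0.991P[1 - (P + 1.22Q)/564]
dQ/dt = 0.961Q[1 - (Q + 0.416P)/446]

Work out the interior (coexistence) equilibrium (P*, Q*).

P* ≈ 40.4, Q* ≈ 429

Setting both brackets to zero gives the nullclines P + 1.22Q = 564 and 0.416P + Q = 446.
Substituting Q = 446 - 0.416P into the first: P(1 - 1.22·0.416) = 564 - 1.22·446.
So P* = 19.9/0.492 = 40.4, and then Q* = 446 - 0.416·40.4 = 429.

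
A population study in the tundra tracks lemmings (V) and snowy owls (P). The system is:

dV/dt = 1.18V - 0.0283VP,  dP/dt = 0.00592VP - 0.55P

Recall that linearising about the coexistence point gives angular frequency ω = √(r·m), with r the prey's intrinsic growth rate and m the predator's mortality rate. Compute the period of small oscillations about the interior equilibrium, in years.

T ≈ 7.8 years

Here r = 1.18 and m = 0.55, so r·m = 0.649.
ω = √0.649 = 0.806 per year, hence T = 2π/ω ≈ 7.8 years.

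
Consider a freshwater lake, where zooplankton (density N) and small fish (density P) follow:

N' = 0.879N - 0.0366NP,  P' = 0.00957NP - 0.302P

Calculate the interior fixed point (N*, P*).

N* ≈ 31.6, P* ≈ 24

Set dP/dt = 0 with P > 0: 0.00957N - 0.302 = 0, so N* = 0.302/0.00957 = 31.6.
Set dN/dt = 0 with N > 0: 0.879 - 0.0366P = 0, so P* = 0.879/0.0366 = 24.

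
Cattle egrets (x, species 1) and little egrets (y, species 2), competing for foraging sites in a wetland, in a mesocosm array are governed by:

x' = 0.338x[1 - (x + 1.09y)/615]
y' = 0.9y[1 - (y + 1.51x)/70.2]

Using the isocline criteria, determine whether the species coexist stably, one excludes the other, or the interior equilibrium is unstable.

Compare the nullcline intercepts: K1/α12 = 615/1.09 = 564 > K2 = 70.2; K2/α21 = 70.2/1.51 = 46.5 < K1 = 615.
Since the inequalities point opposite ways, species 1 can invade but species 2 cannot.

species 1 excludes species 2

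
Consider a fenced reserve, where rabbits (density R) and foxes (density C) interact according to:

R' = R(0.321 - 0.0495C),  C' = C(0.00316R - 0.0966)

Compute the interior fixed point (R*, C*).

Set dC/dt = 0 with C > 0: 0.00316R - 0.0966 = 0, so R* = 0.0966/0.00316 = 30.6.
Set dR/dt = 0 with R > 0: 0.321 - 0.0495C = 0, so C* = 0.321/0.0495 = 6.48.

R* ≈ 30.6, C* ≈ 6.48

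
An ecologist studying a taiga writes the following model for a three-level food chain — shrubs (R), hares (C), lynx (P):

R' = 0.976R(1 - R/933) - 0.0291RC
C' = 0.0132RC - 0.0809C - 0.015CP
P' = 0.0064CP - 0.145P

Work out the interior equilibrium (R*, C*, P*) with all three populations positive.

From dP/dt = 0: 0.0064C* = 0.145, so C* = 22.7.
From dR/dt = 0: 0.976(1 - R*/933) = 0.0291·22.7, giving R* = 933·(1 - 0.676) = 303.
From dC/dt = 0: 0.0132·303 - 0.0809 = 0.015P*, so P* = 3.92/0.015 = 261.

R* ≈ 303, C* ≈ 22.7, P* ≈ 261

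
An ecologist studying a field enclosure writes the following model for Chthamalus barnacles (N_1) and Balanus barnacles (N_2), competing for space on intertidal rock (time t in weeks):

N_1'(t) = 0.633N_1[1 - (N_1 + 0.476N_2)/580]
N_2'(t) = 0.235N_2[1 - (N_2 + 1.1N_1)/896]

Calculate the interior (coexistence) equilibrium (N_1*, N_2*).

Setting both brackets to zero gives the nullclines N_1 + 0.476N_2 = 580 and 1.1N_1 + N_2 = 896.
Substituting N_2 = 896 - 1.1N_1 into the first: N_1(1 - 0.476·1.1) = 580 - 0.476·896.
So N_1* = 154/0.476 = 322, and then N_2* = 896 - 1.1·322 = 542.

N_1* ≈ 322, N_2* ≈ 542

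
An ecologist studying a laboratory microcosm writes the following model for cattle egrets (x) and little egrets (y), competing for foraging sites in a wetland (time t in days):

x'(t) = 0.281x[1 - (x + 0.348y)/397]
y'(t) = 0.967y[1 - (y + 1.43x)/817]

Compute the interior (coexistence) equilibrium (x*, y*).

Setting both brackets to zero gives the nullclines x + 0.348y = 397 and 1.43x + y = 817.
Substituting y = 817 - 1.43x into the first: x(1 - 0.348·1.43) = 397 - 0.348·817.
So x* = 113/0.502 = 224, and then y* = 817 - 1.43·224 = 496.

x* ≈ 224, y* ≈ 496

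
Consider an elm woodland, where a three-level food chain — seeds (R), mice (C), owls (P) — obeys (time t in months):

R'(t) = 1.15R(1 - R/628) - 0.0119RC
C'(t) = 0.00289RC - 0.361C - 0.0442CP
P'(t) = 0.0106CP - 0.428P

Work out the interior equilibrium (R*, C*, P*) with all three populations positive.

From dP/dt = 0: 0.0106C* = 0.428, so C* = 40.4.
From dR/dt = 0: 1.15(1 - R*/628) = 0.0119·40.4, giving R* = 628·(1 - 0.418) = 366.
From dC/dt = 0: 0.00289·366 - 0.361 = 0.0442P*, so P* = 0.696/0.0442 = 15.7.

R* ≈ 366, C* ≈ 40.4, P* ≈ 15.7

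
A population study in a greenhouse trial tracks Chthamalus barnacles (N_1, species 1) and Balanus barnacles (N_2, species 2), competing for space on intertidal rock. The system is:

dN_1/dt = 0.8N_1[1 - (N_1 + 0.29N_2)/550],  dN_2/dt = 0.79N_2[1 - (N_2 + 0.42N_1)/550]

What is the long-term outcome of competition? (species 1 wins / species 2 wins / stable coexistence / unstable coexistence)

Compare the nullcline intercepts: K1/α12 = 550/0.29 = 1900 > K2 = 550; K2/α21 = 550/0.42 = 1310 > K1 = 550.
Since both inequalities hold, each species can invade when rare, so the interior equilibrium is stable.

stable coexistence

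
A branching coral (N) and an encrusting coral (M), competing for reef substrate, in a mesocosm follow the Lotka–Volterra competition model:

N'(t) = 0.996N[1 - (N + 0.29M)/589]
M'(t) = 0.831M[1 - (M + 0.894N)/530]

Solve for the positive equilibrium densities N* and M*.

Setting both brackets to zero gives the nullclines N + 0.29M = 589 and 0.894N + M = 530.
Substituting M = 530 - 0.894N into the first: N(1 - 0.29·0.894) = 589 - 0.29·530.
So N* = 435/0.741 = 588, and then M* = 530 - 0.894·588 = 4.64.

N* ≈ 588, M* ≈ 4.64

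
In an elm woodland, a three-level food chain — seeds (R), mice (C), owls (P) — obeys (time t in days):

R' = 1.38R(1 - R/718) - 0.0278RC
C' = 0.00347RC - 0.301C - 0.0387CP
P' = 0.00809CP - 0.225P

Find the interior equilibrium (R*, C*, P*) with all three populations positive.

R* ≈ 316, C* ≈ 27.8, P* ≈ 20.5

From dP/dt = 0: 0.00809C* = 0.225, so C* = 27.8.
From dR/dt = 0: 1.38(1 - R*/718) = 0.0278·27.8, giving R* = 718·(1 - 0.56) = 316.
From dC/dt = 0: 0.00347·316 - 0.301 = 0.0387P*, so P* = 0.795/0.0387 = 20.5.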